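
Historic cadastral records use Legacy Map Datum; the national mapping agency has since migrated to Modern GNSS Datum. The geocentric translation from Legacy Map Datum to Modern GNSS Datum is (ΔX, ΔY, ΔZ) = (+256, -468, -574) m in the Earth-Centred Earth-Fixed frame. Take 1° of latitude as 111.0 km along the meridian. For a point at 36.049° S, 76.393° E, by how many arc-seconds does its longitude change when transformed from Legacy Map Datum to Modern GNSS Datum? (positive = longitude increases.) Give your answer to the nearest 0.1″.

sin φ = -0.588477, cos φ = 0.808514, sin λ = 0.971932, cos λ = 0.235261.
East component: ΔE = −sin λ·ΔX + cos λ·ΔY = −(0.971932)(256) + (0.235261)(-468) = -358.92 m.
1° of latitude spans 111000 m; at latitude φ, 1° of longitude spans that × cos φ = 89745.1 m, so Δλ = -358.92 / 89745.1 × 3600 = -14.397″.

Δλ = -14.4″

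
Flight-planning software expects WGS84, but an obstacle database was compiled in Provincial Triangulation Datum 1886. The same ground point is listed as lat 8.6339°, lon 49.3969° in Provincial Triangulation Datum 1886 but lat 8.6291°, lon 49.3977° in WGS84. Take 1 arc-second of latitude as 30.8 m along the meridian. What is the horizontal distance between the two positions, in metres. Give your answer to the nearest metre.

Δφ = 8.6291° − 8.6339° = -0.0048°; Δλ = 49.3977° − 49.3969° = +0.0008°.
1° of latitude = 3600 × 30.80 = 110880 m.
ΔN = Δφ × 110880 = -532.2 m; ΔE = Δλ × 110880 × cos(8.6339°) = +0.0008 × 110880 × 0.988668 = 87.7 m.
Distance = √(ΔE² + ΔN²) = √(87.7² + (-532.2)²) = 539.4 m.

539 m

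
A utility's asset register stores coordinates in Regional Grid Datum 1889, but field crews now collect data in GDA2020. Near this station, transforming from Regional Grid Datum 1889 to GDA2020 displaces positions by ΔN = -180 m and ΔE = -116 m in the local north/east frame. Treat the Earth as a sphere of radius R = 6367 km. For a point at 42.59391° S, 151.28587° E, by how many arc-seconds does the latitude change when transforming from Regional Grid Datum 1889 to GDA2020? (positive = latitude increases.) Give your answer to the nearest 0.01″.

On a sphere of radius R, 1 rad of latitude = R, so Δφ = ΔN / R = -180.0 / 6367000 = -2.8271e-05 rad = -5.831″.

Δφ = -5.83″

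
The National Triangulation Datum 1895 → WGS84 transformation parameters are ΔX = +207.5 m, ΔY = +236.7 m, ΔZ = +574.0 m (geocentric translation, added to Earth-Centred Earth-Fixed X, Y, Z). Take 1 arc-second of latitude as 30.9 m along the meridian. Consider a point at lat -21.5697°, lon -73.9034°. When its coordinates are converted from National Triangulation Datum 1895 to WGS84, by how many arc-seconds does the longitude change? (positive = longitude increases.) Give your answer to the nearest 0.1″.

sin φ = -0.367633, cos φ = 0.929971, sin λ = -0.960796, cos λ = 0.277258.
East component: ΔE = −sin λ·ΔX + cos λ·ΔY = −(-0.960796)(207.5) + (0.277258)(236.7) = 264.99 m.
1° of latitude spans 3600 × 30.90 = 111240 m; at latitude φ, 1° of longitude spans that × cos φ = 103450.0 m, so Δλ = 264.99 / 103450.0 × 3600 = 9.222″.

Δλ = 9.2″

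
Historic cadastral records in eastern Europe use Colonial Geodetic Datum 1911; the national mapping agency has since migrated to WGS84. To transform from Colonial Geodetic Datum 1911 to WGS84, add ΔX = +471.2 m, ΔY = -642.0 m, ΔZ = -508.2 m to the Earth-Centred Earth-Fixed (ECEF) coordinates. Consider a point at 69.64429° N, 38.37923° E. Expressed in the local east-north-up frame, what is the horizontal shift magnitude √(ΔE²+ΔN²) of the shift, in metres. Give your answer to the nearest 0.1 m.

The local east axis at (φ, λ) is (−sin λ, cos λ, 0), so ΔE = −sin(38.37923°)·471.2 + cos(38.37923°)·(-642.0) = -795.83 m.
The local north axis is (−sin φ cos λ, −sin φ sin λ, cos φ), giving ΔN = -346.315 + 373.703 − 176.776 = -149.39 m.
Horizontal magnitude = √(ΔE² + ΔN²) = √((-795.83)² + (-149.39)²) = 809.73 m.

809.7 m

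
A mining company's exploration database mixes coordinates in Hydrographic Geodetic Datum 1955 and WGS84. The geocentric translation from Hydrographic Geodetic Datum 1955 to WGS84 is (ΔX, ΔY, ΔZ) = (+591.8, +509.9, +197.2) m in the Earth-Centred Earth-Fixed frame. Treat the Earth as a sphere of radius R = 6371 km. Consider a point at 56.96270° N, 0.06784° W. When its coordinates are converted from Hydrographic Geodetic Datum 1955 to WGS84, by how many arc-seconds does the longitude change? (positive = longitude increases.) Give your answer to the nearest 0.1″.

Δλ = 30.3″

sin φ = 0.838316, cos φ = 0.545185, sin λ = -0.001184, cos λ = 0.999999.
East component: ΔE = −sin λ·ΔX + cos λ·ΔY = −(-0.001184)(591.8) + (0.999999)(509.9) = 510.60 m.
1° of latitude spans πR/180 = 111195 m; at latitude φ, 1° of longitude spans that × cos φ = 60621.8 m, so Δλ = 510.60 / 60621.8 × 3600 = 30.322″.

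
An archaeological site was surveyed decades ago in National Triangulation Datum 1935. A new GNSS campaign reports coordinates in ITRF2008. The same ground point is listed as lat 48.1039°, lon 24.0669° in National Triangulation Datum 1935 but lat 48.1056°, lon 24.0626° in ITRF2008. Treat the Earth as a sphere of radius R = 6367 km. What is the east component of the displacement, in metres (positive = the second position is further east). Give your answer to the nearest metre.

ΔE = -319 m

Δφ = 48.1056° − 48.1039° = +0.0017°; Δλ = 24.0626° − 24.0669° = -0.0043°.
1° along a meridian = πR/180 = 111125 m.
ΔN = Δφ × 111125 = 188.9 m; ΔE = Δλ × 111125 × cos(48.1039°) = -0.0043 × 111125 × 0.667782 = -319.1 m.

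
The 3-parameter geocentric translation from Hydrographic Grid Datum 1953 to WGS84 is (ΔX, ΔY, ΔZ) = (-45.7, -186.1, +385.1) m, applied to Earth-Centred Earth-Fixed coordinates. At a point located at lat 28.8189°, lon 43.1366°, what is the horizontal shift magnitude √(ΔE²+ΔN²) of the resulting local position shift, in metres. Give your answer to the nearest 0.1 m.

427.8 m

At φ = 28.8189°, λ = 43.1366°: sin φ = 0.482043, cos φ = 0.876148, sin λ = 0.683740, cos λ = 0.729726.
ΔE = −sin λ·ΔX + cos λ·ΔY = −(0.683740)·(-45.7) + (0.729726)·(-186.1) = -104.56 m.
ΔN = −sin φ cos λ·ΔX − sin φ sin λ·ΔY + cos φ·ΔZ = −(0.482043)(0.729726)(-45.7) − (0.482043)(0.683740)(-186.1) + (0.876148)(385.1) = 414.82 m.
Horizontal magnitude = √(ΔE² + ΔN²) = √((-104.56)² + 414.82²) = 427.79 m.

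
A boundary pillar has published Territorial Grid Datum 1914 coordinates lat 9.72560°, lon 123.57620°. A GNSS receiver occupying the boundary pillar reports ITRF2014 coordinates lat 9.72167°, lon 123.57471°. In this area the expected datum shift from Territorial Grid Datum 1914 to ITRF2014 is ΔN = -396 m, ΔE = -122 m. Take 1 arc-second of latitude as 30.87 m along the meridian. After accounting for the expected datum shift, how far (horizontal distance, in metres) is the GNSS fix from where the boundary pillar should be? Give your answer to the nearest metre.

58 m

Observed coordinate differences: Δφ = -0.00393°, Δλ = -0.00149°.
Converting to metres (1° lat = 111132 m, cos φ = 0.985628): observed ΔN = -436.7 m, observed ΔE = -163.2 m.
Subtracting the expected shift leaves a residual of -436.7 − (-396) = -40.7 m north and -163.2 − (-122) = -41.2 m east.
Residual distance = √((-40.7)² + (-41.2)²) = 58.0 m.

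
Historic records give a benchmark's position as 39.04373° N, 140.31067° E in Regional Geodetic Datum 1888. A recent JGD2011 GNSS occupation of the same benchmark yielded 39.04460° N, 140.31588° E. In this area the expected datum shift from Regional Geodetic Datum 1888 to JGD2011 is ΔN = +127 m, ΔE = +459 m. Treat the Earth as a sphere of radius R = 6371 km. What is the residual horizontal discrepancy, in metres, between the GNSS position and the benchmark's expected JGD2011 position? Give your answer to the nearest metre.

Observed coordinate differences: Δφ = +0.00087°, Δλ = +0.00521°.
Converting to metres (1° lat = 111195 m, cos φ = 0.776665): observed ΔN = 96.7 m, observed ΔE = 449.9 m.
Subtracting the expected shift leaves a residual of 96.7 − (127) = -30.3 m north and 449.9 − (459) = -9.1 m east.
Residual distance = √((-30.3)² + (-9.1)²) = 31.6 m.

32 m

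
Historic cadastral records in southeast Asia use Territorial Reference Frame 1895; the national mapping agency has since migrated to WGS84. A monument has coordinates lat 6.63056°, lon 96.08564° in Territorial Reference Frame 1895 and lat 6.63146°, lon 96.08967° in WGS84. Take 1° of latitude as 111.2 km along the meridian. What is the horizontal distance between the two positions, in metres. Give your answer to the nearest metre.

Δφ = 6.63146° − 6.63056° = +0.00090°; Δλ = 96.08967° − 96.08564° = +0.00403°.
ΔN = Δφ × 111200 = 100.1 m; ΔE = Δλ × 111200 × cos(6.63056°) = +0.00403 × 111200 × 0.993311 = 445.1 m.
Distance = √(ΔE² + ΔN²) = √(445.1² + 100.1²) = 456.3 m.

456 m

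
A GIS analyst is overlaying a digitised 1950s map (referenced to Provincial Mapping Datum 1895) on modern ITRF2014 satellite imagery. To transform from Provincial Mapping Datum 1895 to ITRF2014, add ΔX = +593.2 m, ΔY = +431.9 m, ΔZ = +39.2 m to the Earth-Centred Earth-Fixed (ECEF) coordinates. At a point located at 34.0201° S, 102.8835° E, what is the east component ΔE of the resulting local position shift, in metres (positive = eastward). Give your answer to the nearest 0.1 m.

ΔE = -674.6 m

The local east axis at (φ, λ) is (−sin λ, cos λ, 0), so ΔE = −sin(102.8835°)·593.2 + cos(102.8835°)·431.9 = -674.57 m.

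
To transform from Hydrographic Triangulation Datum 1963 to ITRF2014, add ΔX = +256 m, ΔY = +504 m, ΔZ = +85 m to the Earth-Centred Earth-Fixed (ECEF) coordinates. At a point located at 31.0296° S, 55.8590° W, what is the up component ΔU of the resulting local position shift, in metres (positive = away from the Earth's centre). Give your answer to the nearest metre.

The local up (radial) axis is (cos φ cos λ, cos φ sin λ, sin φ), giving ΔU = 123.115 − 357.448 − 43.816 = -278.15 m.

ΔU = -278 m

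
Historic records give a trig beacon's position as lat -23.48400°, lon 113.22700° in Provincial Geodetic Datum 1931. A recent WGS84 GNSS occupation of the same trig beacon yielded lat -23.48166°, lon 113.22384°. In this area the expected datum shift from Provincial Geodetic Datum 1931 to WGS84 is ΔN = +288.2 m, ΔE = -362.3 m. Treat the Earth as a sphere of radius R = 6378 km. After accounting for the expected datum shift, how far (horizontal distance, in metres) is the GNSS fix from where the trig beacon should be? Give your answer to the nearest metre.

48 m

Observed coordinate differences: Δφ = +0.00234°, Δλ = -0.00316°.
Converting to metres (1° lat = 111317 m, cos φ = 0.917171): observed ΔN = 260.5 m, observed ΔE = -322.6 m.
Subtracting the expected shift leaves a residual of 260.5 − (288.2) = -27.7 m north and -322.6 − (-362.3) = 39.7 m east.
Residual distance = √((-27.7)² + 39.7²) = 48.4 m.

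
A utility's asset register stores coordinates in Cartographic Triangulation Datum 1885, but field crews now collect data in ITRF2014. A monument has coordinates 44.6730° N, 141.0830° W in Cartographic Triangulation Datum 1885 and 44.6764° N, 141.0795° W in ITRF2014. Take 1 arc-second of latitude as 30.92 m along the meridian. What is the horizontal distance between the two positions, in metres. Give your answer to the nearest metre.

Δφ = 44.6764° − 44.6730° = +0.0034°; Δλ = -141.0795° − -141.0830° = +0.0035°.
1° of latitude = 3600 × 30.92 = 111312 m.
ΔN = Δφ × 111312 = 378.5 m; ΔE = Δλ × 111312 × cos(44.6730°) = +0.0035 × 111312 × 0.711131 = 277.1 m.
Distance = √(ΔE² + ΔN²) = √(277.1² + 378.5²) = 469.0 m.

469 m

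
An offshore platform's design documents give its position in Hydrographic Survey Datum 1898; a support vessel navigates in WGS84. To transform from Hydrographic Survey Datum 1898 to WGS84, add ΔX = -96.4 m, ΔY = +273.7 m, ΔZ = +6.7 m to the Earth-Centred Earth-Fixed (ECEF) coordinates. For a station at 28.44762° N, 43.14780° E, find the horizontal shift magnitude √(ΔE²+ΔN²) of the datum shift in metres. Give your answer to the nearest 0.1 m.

270.2 m

The local east axis at (φ, λ) is (−sin λ, cos λ, 0), so ΔE = −sin(43.14780°)·(-96.4) + cos(43.14780°)·273.7 = 265.62 m.
The local north axis is (−sin φ cos λ, −sin φ sin λ, cos φ), giving ΔN = 33.503 − 89.164 + 5.891 = -49.77 m.
Horizontal magnitude = √(ΔE² + ΔN²) = √(265.62² + (-49.77)²) = 270.24 m.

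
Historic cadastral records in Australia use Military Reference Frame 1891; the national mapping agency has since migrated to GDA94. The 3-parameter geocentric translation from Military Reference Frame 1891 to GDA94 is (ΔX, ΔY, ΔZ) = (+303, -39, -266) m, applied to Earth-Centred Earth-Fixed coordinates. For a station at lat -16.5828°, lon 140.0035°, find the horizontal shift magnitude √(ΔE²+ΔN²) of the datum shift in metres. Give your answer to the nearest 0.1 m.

367.4 m

The local east axis at (φ, λ) is (−sin λ, cos λ, 0), so ΔE = −sin(140.0035°)·303 + cos(140.0035°)·(-39) = -164.87 m.
The local north axis is (−sin φ cos λ, −sin φ sin λ, cos φ), giving ΔN = -66.248 − 7.154 − 254.937 = -328.34 m.
Horizontal magnitude = √(ΔE² + ΔN²) = √((-164.87)² + (-328.34)²) = 367.41 m.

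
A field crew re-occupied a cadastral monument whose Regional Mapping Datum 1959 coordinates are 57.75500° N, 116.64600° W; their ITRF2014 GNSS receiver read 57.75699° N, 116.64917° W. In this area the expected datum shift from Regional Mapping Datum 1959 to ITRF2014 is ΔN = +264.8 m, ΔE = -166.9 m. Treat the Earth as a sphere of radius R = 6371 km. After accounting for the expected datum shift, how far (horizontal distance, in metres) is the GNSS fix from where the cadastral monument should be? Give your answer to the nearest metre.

Observed coordinate differences: Δφ = +0.00199°, Δλ = -0.00317°.
Converting to metres (1° lat = 111195 m, cos φ = 0.533541): observed ΔN = 221.3 m, observed ΔE = -188.1 m.
Subtracting the expected shift leaves a residual of 221.3 − (264.8) = -43.5 m north and -188.1 − (-166.9) = -21.2 m east.
Residual distance = √((-43.5)² + (-21.2)²) = 48.4 m.

48 m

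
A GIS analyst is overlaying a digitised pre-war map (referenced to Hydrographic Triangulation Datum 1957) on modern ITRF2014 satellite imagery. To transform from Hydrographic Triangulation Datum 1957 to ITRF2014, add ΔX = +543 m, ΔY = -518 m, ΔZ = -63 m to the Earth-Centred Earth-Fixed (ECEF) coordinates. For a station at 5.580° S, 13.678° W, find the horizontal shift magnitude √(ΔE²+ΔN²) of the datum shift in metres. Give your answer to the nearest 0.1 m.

374.9 m

At φ = -5.580°, λ = -13.678°: sin φ = -0.097235, cos φ = 0.995261, sin λ = -0.236465, cos λ = 0.971640.
ΔE = −sin λ·ΔX + cos λ·ΔY = −(-0.236465)·(543) + (0.971640)·(-518) = -374.91 m.
ΔN = −sin φ cos λ·ΔX − sin φ sin λ·ΔY + cos φ·ΔZ = −(-0.097235)(0.971640)(543) − (-0.097235)(-0.236465)(-518) + (0.995261)(-63) = 0.51 m.
Horizontal magnitude = √(ΔE² + ΔN²) = √((-374.91)² + 0.51²) = 374.91 m.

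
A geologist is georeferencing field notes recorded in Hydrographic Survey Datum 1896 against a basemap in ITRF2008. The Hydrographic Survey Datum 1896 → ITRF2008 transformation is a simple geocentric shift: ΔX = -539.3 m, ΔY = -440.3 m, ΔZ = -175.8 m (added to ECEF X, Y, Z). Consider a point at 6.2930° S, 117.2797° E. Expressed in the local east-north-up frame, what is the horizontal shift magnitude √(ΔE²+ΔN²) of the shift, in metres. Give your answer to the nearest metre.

707 m

At φ = -6.2930°, λ = 117.2797°: sin φ = -0.109613, cos φ = 0.993974, sin λ = 0.888780, cos λ = -0.458335.
ΔE = −sin λ·ΔX + cos λ·ΔY = −(0.888780)·(-539.3) + (-0.458335)·(-440.3) = 681.12 m.
ΔN = −sin φ cos λ·ΔX − sin φ sin λ·ΔY + cos φ·ΔZ = −(-0.109613)(-0.458335)(-539.3) − (-0.109613)(0.888780)(-440.3) + (0.993974)(-175.8) = -190.54 m.
Horizontal magnitude = √(ΔE² + ΔN²) = √(681.12² + (-190.54)²) = 707.27 m.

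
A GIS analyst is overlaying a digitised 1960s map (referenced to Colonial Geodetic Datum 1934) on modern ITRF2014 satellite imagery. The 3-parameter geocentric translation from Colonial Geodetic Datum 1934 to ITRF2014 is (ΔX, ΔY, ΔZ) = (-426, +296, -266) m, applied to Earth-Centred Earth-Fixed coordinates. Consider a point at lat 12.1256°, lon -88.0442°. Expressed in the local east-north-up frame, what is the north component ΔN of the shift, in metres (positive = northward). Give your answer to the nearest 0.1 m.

The local north axis is (−sin φ cos λ, −sin φ sin λ, cos φ), giving ΔN = 3.054 + 62.140 − 260.065 = -194.87 m.

ΔN = -194.9 m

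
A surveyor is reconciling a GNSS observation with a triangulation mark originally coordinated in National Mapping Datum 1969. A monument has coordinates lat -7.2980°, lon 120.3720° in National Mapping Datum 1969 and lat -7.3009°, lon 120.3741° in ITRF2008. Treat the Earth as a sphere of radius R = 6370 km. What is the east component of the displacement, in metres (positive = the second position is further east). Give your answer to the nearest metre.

Δφ = -7.3009° − -7.2980° = -0.0029°; Δλ = 120.3741° − 120.3720° = +0.0021°.
1° along a meridian = πR/180 = 111177 m.
ΔN = Δφ × 111177 = -322.4 m; ΔE = Δλ × 111177 × cos(-7.2980°) = +0.0021 × 111177 × 0.991899 = 231.6 m.

ΔE = 232 m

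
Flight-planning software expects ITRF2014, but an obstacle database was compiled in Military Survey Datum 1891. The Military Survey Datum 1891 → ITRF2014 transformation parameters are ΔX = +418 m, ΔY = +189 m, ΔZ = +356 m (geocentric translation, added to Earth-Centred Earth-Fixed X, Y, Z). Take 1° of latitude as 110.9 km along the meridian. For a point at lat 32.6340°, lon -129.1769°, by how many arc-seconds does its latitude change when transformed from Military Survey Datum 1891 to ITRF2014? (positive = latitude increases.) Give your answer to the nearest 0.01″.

sin φ = 0.539271, cos φ = 0.842133, sin λ = -0.775199, cos λ = -0.631717.
North component: ΔN = −sin φ cos λ·ΔX − sin φ sin λ·ΔY + cos φ·ΔZ = −(0.539271)(-0.631717)(418) − (0.539271)(-0.775199)(189) + (0.842133)(356) = 521.21 m.
1° of latitude spans 110900 m, so Δφ = 521.21 / 110900 × 3600 = 16.919″.

Δφ = 16.92″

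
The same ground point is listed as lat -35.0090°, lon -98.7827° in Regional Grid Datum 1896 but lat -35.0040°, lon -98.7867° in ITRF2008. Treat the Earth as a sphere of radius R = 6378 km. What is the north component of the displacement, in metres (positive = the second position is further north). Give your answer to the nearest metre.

ΔN = 557 m

Δφ = -35.0040° − -35.0090° = +0.0050°; Δλ = -98.7867° − -98.7827° = -0.0040°.
1° along a meridian = πR/180 = 111317 m.
ΔN = Δφ × 111317 = 556.6 m; ΔE = Δλ × 111317 × cos(-35.0090°) = -0.0040 × 111317 × 0.819062 = -364.7 m.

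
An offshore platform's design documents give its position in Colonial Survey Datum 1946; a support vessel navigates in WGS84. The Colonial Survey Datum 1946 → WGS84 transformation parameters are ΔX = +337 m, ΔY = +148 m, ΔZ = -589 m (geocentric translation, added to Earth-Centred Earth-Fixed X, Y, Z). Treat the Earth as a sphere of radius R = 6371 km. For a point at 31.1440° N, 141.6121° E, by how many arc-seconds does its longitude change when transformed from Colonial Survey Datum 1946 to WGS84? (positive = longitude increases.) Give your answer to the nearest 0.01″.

Δλ = -12.30″

sin φ = 0.517191, cos φ = 0.855870, sin λ = 0.620982, cos λ = -0.783825.
East component: ΔE = −sin λ·ΔX + cos λ·ΔY = −(0.620982)(337) + (-0.783825)(148) = -325.28 m.
1° of latitude spans πR/180 = 111195 m; at latitude φ, 1° of longitude spans that × cos φ = 95168.4 m, so Δλ = -325.28 / 95168.4 × 3600 = -12.304″.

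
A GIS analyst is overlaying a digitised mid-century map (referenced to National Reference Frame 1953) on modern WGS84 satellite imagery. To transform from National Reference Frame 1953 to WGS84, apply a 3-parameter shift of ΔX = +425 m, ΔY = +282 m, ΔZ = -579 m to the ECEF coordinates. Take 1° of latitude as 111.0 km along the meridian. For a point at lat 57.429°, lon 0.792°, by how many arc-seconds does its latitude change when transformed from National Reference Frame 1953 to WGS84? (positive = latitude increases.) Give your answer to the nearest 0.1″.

Δφ = -21.8″

sin φ = 0.842725, cos φ = 0.538344, sin λ = 0.013823, cos λ = 0.999904.
North component: ΔN = −sin φ cos λ·ΔX − sin φ sin λ·ΔY + cos φ·ΔZ = −(0.842725)(0.999904)(425) − (0.842725)(0.013823)(282) + (0.538344)(-579) = -673.11 m.
1° of latitude spans 111000 m, so Δφ = -673.11 / 111000 × 3600 = -21.831″.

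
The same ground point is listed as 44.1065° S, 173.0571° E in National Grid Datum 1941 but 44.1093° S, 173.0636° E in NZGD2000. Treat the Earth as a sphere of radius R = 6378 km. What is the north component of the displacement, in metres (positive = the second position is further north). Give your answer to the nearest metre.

ΔN = -312 m

Δφ = -44.1093° − -44.1065° = -0.0028°; Δλ = 173.0636° − 173.0571° = +0.0065°.
1° along a meridian = πR/180 = 111317 m.
ΔN = Δφ × 111317 = -311.7 m; ΔE = Δλ × 111317 × cos(-44.1065°) = +0.0065 × 111317 × 0.718047 = 519.6 m.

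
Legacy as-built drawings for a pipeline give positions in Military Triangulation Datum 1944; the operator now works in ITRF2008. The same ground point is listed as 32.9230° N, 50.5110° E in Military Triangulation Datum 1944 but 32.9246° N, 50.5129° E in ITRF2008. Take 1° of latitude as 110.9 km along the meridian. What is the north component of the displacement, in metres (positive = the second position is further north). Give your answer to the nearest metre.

Δφ = 32.9246° − 32.9230° = +0.0016°; Δλ = 50.5129° − 50.5110° = +0.0019°.
ΔN = Δφ × 110900 = 177.4 m; ΔE = Δλ × 110900 × cos(32.9230°) = +0.0019 × 110900 × 0.839402 = 176.9 m.

ΔN = 177 m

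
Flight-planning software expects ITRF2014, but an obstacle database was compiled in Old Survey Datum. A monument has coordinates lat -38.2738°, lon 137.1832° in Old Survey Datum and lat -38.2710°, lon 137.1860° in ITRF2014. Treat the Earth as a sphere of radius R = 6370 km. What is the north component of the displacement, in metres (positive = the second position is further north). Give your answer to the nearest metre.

Δφ = -38.2710° − -38.2738° = +0.0028°; Δλ = 137.1860° − 137.1832° = +0.0028°.
1° along a meridian = πR/180 = 111177 m.
ΔN = Δφ × 111177 = 311.3 m; ΔE = Δλ × 111177 × cos(-38.2738°) = +0.0028 × 111177 × 0.785060 = 244.4 m.

ΔN = 311 m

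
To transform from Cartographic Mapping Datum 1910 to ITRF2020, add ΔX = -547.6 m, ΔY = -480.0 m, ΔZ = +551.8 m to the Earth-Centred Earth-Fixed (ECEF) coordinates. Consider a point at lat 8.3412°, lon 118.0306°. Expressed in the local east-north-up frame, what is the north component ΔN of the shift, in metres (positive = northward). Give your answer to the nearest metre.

The local north axis is (−sin φ cos λ, −sin φ sin λ, cos φ), giving ΔN = -37.332 + 61.464 + 545.963 = 570.10 m.

ΔN = 570 m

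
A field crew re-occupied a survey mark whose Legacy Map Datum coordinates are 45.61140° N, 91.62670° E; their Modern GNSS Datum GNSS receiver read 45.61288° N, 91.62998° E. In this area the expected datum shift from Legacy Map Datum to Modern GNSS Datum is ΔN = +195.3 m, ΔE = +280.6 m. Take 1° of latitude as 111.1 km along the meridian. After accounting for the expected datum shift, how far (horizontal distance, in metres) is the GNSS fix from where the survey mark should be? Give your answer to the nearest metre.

40 m

Observed coordinate differences: Δφ = +0.00148°, Δλ = +0.00328°.
Converting to metres (1° lat = 111100 m, cos φ = 0.699521): observed ΔN = 164.4 m, observed ΔE = 254.9 m.
Subtracting the expected shift leaves a residual of 164.4 − (195.3) = -30.9 m north and 254.9 − (280.6) = -25.7 m east.
Residual distance = √((-30.9)² + (-25.7)²) = 40.2 m.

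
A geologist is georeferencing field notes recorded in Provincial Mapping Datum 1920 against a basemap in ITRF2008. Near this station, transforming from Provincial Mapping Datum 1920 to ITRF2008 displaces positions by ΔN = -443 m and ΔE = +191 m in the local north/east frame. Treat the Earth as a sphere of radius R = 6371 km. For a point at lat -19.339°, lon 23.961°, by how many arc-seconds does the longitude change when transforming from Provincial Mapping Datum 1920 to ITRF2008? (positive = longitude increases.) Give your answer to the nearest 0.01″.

Δλ = 6.55″

At latitude -19.339°, cos φ = 0.943576.
One radian of longitude at latitude φ spans R cos φ, so Δλ = ΔE / (R cos φ) = 191.0 / (6371000 × 0.943576) = 3.1772e-05 rad = 6.554″.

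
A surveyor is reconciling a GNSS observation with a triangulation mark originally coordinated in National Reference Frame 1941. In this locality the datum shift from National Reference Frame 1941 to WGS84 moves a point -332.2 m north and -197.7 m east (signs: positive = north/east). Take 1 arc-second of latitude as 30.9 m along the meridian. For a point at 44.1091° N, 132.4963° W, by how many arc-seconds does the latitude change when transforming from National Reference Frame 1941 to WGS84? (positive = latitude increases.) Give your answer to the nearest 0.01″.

Δφ = -10.75″

1″ of latitude = 30.90 m, so Δφ = -332.2 / 30.90 = -10.751″.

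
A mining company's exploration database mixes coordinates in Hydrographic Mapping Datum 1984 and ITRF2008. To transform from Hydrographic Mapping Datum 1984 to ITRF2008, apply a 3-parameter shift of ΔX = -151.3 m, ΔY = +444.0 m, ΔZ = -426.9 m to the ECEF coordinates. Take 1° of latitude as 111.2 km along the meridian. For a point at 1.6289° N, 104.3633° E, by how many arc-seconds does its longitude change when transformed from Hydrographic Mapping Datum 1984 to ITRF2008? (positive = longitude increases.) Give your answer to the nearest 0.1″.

Δλ = 1.2″

sin φ = 0.028426, cos φ = 0.999596, sin λ = 0.968742, cos λ = -0.248069.
East component: ΔE = −sin λ·ΔX + cos λ·ΔY = −(0.968742)(-151.3) + (-0.248069)(444.0) = 36.43 m.
1° of latitude spans 111200 m; at latitude φ, 1° of longitude spans that × cos φ = 111155.1 m, so Δλ = 36.43 / 111155.1 × 3600 = 1.180″.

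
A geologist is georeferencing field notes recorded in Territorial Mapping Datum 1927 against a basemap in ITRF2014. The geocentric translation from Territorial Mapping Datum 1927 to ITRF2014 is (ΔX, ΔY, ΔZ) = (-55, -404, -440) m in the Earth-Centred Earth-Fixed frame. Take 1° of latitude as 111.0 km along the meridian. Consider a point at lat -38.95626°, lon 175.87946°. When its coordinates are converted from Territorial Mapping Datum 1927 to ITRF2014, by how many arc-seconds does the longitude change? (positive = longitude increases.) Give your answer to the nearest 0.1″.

Δλ = 17.0″

sin φ = -0.628727, cos φ = 0.777626, sin λ = 0.071855, cos λ = -0.997415.
East component: ΔE = −sin λ·ΔX + cos λ·ΔY = −(0.071855)(-55) + (-0.997415)(-404) = 406.91 m.
1° of latitude spans 111000 m; at latitude φ, 1° of longitude spans that × cos φ = 86316.5 m, so Δλ = 406.91 / 86316.5 × 3600 = 16.971″.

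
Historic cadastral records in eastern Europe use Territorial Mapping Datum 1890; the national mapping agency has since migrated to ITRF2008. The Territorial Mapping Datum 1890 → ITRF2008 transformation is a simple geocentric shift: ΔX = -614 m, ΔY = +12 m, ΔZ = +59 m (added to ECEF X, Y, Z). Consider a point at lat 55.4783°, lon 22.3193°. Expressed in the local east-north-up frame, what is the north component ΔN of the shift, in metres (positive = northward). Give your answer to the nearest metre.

The local north axis is (−sin φ cos λ, −sin φ sin λ, cos φ), giving ΔN = 467.982 − 3.755 + 33.436 = 497.66 m.

ΔN = 498 m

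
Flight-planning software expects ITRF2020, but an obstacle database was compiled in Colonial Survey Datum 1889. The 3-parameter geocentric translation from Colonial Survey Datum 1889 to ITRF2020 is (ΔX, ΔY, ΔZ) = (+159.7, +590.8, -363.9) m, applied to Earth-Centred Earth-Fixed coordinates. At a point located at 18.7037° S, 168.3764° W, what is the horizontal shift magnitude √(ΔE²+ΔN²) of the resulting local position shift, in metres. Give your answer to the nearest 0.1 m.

The local east axis at (φ, λ) is (−sin λ, cos λ, 0), so ΔE = −sin(-168.3764°)·159.7 + cos(-168.3764°)·590.8 = -546.51 m.
The local north axis is (−sin φ cos λ, −sin φ sin λ, cos φ), giving ΔN = -50.161 − 38.172 − 344.682 = -433.02 m.
Horizontal magnitude = √(ΔE² + ΔN²) = √((-546.51)² + (-433.02)²) = 697.26 m.

697.3 m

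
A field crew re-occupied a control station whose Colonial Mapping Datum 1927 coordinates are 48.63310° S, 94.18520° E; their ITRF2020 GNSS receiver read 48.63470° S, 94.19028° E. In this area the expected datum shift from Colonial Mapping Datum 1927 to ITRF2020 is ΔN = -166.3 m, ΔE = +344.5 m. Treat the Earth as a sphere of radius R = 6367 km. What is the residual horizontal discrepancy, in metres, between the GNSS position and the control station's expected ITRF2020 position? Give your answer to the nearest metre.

Observed coordinate differences: Δφ = -0.00160°, Δλ = +0.00508°.
Converting to metres (1° lat = 111125 m, cos φ = 0.660878): observed ΔN = -177.8 m, observed ΔE = 373.1 m.
Subtracting the expected shift leaves a residual of -177.8 − (-166.3) = -11.5 m north and 373.1 − (344.5) = 28.6 m east.
Residual distance = √((-11.5)² + 28.6²) = 30.8 m.

31 m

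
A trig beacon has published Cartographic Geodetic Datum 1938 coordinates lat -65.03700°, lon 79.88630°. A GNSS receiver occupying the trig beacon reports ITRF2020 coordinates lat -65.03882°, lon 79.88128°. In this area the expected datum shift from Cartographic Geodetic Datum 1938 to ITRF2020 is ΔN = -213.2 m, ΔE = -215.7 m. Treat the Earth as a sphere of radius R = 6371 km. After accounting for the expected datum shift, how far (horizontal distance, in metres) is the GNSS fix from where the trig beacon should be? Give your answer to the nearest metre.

Observed coordinate differences: Δφ = -0.00182°, Δλ = -0.00502°.
Converting to metres (1° lat = 111195 m, cos φ = 0.422033): observed ΔN = -202.4 m, observed ΔE = -235.6 m.
Subtracting the expected shift leaves a residual of -202.4 − (-213.2) = 10.8 m north and -235.6 − (-215.7) = -19.9 m east.
Residual distance = √(10.8² + (-19.9)²) = 22.6 m.

23 m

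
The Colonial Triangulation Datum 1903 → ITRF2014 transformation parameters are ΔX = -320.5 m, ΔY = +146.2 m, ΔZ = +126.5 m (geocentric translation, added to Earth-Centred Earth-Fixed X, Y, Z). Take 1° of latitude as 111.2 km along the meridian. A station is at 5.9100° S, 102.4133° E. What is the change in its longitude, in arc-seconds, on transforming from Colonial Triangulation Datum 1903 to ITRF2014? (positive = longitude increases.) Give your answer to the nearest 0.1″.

sin φ = -0.102966, cos φ = 0.994685, sin λ = 0.976622, cos λ = -0.214962.
East component: ΔE = −sin λ·ΔX + cos λ·ΔY = −(0.976622)(-320.5) + (-0.214962)(146.2) = 281.58 m.
1° of latitude spans 111200 m; at latitude φ, 1° of longitude spans that × cos φ = 110609.0 m, so Δλ = 281.58 / 110609.0 × 3600 = 9.165″.

Δλ = 9.2″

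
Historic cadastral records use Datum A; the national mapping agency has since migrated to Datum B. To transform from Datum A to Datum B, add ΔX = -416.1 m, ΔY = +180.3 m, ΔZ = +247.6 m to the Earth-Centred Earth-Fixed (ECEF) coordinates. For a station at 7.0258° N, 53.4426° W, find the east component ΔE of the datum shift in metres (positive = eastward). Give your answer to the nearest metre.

At φ = 7.0258°, λ = -53.4426°: sin φ = 0.122316, cos φ = 0.992491, sin λ = -0.803261, cos λ = 0.595628.
ΔE = −sin λ·ΔX + cos λ·ΔY = −(-0.803261)·(-416.1) + (0.595628)·(180.3) = -226.85 m.

ΔE = -227 m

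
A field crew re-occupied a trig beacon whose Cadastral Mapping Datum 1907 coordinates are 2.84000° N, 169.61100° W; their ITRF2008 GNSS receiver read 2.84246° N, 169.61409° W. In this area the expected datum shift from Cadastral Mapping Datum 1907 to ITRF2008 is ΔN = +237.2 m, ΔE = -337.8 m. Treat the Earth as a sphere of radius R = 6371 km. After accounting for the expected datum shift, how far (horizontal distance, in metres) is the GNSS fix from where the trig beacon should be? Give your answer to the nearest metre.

Observed coordinate differences: Δφ = +0.00246°, Δλ = -0.00309°.
Converting to metres (1° lat = 111195 m, cos φ = 0.998772): observed ΔN = 273.5 m, observed ΔE = -343.2 m.
Subtracting the expected shift leaves a residual of 273.5 − (237.2) = 36.3 m north and -343.2 − (-337.8) = -5.4 m east.
Residual distance = √(36.3² + (-5.4)²) = 36.7 m.

37 m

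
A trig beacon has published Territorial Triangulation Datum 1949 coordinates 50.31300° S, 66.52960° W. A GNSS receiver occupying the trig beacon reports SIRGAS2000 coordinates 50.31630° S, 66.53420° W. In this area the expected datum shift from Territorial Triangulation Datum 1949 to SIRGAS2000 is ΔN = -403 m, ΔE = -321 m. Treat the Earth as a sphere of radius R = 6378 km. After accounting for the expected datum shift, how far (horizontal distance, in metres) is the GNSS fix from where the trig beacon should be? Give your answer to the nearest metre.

Observed coordinate differences: Δφ = -0.00330°, Δλ = -0.00460°.
Converting to metres (1° lat = 111317 m, cos φ = 0.638593): observed ΔN = -367.3 m, observed ΔE = -327.0 m.
Subtracting the expected shift leaves a residual of -367.3 − (-403) = 35.7 m north and -327.0 − (-321) = -6.0 m east.
Residual distance = √(35.7² + (-6.0)²) = 36.2 m.

36 m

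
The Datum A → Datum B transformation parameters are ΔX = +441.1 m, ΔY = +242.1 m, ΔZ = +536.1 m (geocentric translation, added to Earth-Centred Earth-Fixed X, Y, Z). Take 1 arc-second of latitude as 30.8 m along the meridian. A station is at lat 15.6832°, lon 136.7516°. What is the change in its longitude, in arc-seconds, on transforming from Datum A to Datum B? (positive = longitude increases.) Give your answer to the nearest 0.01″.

sin φ = 0.270318, cos φ = 0.962771, sin λ = 0.685163, cos λ = -0.728390.
East component: ΔE = −sin λ·ΔX + cos λ·ΔY = −(0.685163)(441.1) + (-0.728390)(242.1) = -478.57 m.
1° of latitude spans 3600 × 30.80 = 110880 m; at latitude φ, 1° of longitude spans that × cos φ = 106752.1 m, so Δλ = -478.57 / 106752.1 × 3600 = -16.139″.

Δλ = -16.14″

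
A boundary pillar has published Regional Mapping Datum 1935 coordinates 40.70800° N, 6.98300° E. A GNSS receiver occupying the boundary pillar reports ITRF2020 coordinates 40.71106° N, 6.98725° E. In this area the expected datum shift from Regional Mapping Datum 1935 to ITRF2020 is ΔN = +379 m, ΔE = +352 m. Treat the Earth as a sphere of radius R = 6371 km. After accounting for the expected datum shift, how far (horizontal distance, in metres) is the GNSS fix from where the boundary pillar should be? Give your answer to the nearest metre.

Observed coordinate differences: Δφ = +0.00306°, Δλ = +0.00425°.
Converting to metres (1° lat = 111195 m, cos φ = 0.758043): observed ΔN = 340.3 m, observed ΔE = 358.2 m.
Subtracting the expected shift leaves a residual of 340.3 − (379) = -38.7 m north and 358.2 − (352) = 6.2 m east.
Residual distance = √((-38.7)² + 6.2²) = 39.2 m.

39 m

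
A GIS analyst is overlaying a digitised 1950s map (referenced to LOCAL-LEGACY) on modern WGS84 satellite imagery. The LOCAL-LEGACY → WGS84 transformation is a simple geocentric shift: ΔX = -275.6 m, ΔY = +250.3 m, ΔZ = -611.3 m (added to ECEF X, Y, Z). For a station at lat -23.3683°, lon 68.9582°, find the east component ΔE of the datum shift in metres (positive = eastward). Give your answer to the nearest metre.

The local east axis at (φ, λ) is (−sin λ, cos λ, 0), so ΔE = −sin(68.9582°)·(-275.6) + cos(68.9582°)·250.3 = 347.09 m.

ΔE = 347 m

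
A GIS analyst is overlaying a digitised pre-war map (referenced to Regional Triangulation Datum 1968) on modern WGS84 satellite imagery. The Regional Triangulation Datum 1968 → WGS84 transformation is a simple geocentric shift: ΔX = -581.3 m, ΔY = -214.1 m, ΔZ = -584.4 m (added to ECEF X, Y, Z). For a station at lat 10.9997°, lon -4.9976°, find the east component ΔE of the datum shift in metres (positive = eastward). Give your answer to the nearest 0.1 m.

At φ = 10.9997°, λ = -4.9976°: sin φ = 0.190804, cos φ = 0.981628, sin λ = -0.087114, cos λ = 0.996198.
ΔE = −sin λ·ΔX + cos λ·ΔY = −(-0.087114)·(-581.3) + (0.996198)·(-214.1) = -263.93 m.

ΔE = -263.9 m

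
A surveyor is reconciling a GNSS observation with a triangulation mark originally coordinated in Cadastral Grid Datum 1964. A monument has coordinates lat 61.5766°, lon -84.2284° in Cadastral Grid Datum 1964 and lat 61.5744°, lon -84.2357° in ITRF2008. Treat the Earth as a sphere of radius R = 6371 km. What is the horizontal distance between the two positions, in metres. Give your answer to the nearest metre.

457 m

Δφ = 61.5744° − 61.5766° = -0.0022°; Δλ = -84.2357° − -84.2284° = -0.0073°.
1° along a meridian = πR/180 = 111195 m.
ΔN = Δφ × 111195 = -244.6 m; ΔE = Δλ × 111195 × cos(61.5766°) = -0.0073 × 111195 × 0.475983 = -386.4 m.
Distance = √(ΔE² + ΔN²) = √((-386.4)² + (-244.6)²) = 457.3 m.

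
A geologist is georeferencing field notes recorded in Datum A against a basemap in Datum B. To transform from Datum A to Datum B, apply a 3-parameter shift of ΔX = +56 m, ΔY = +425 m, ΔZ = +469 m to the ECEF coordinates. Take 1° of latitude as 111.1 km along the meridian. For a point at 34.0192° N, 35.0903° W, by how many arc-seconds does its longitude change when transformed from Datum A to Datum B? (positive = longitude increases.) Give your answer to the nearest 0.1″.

sin φ = 0.559471, cos φ = 0.828850, sin λ = -0.574867, cos λ = 0.818247.
East component: ΔE = −sin λ·ΔX + cos λ·ΔY = −(-0.574867)(56) + (0.818247)(425) = 379.95 m.
1° of latitude spans 111100 m; at latitude φ, 1° of longitude spans that × cos φ = 92085.3 m, so Δλ = 379.95 / 92085.3 × 3600 = 14.854″.

Δλ = 14.9″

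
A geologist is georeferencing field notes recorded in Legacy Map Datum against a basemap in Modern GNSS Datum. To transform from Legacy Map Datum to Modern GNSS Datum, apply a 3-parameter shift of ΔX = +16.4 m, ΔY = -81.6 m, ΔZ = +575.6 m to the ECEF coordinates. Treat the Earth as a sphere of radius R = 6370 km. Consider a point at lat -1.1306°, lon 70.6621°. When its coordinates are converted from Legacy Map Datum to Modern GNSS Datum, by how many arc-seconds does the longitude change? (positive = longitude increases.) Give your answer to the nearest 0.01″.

sin φ = -0.019731, cos φ = 0.999805, sin λ = 0.943582, cos λ = 0.331139.
East component: ΔE = −sin λ·ΔX + cos λ·ΔY = −(0.943582)(16.4) + (0.331139)(-81.6) = -42.50 m.
1° of latitude spans πR/180 = 111177 m; at latitude φ, 1° of longitude spans that × cos φ = 111155.8 m, so Δλ = -42.50 / 111155.8 × 3600 = -1.376″.

Δλ = -1.38″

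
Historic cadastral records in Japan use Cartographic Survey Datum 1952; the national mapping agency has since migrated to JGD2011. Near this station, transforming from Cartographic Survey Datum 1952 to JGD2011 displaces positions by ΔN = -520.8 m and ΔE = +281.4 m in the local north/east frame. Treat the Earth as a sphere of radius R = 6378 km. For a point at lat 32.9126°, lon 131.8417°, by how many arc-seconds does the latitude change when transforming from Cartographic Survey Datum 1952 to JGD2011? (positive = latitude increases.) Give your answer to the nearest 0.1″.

Δφ = -16.8″

On a sphere of radius R, 1 rad of latitude = R, so Δφ = ΔN / R = -520.8 / 6378000 = -8.1656e-05 rad = -16.843″.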